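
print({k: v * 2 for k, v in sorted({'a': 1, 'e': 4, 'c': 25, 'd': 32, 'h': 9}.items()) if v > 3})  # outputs {'c': 50, 'd': 64, 'e': 8, 'h': 18}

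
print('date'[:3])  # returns dat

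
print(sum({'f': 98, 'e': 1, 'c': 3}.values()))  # 102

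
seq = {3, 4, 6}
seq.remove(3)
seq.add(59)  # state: {4, 6, 59}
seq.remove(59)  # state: {4, 6}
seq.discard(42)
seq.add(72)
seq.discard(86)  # {4, 6, 72}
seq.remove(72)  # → {4, 6}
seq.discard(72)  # {4, 6}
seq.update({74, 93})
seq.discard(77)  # {4, 6, 74, 93}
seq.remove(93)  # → {4, 6, 74}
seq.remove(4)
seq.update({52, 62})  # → {6, 52, 62, 74}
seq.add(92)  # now {6, 52, 62, 74, 92}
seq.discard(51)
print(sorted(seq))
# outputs [6, 52, 62, 74, 92]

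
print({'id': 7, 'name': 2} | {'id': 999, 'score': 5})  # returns {'id': 999, 'name': 2, 'score': 5}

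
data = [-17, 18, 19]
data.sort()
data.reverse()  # [19, 18, -17]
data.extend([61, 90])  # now [19, 18, -17, 61, 90]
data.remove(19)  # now [18, -17, 61, 90]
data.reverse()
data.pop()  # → 18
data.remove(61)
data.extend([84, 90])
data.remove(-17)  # [90, 84, 90]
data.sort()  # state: [84, 90, 90]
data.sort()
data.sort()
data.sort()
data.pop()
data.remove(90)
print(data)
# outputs [84]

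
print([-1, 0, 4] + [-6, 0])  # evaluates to [-1, 0, 4, -6, 0]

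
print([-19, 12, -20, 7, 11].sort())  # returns None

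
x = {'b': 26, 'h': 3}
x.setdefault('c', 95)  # 95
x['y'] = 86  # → {'b': 26, 'h': 3, 'c': 95, 'y': 86}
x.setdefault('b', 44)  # 26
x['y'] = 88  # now {'b': 26, 'h': 3, 'c': 95, 'y': 88}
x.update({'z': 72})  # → {'b': 26, 'h': 3, 'c': 95, 'y': 88, 'z': 72}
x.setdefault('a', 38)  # 38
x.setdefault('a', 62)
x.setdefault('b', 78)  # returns 26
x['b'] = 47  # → {'b': 47, 'h': 3, 'c': 95, 'y': 88, 'z': 72, 'a': 38}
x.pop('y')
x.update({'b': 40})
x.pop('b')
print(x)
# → {'h': 3, 'c': 95, 'z': 72, 'a': 38}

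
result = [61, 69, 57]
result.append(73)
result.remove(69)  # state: [61, 57, 73]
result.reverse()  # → [73, 57, 61]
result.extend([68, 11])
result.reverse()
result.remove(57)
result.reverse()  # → [73, 61, 68, 11]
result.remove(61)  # [73, 68, 11]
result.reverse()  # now [11, 68, 73]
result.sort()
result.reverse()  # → [73, 68, 11]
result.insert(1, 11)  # [73, 11, 68, 11]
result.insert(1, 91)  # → [73, 91, 11, 68, 11]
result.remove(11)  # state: [73, 91, 68, 11]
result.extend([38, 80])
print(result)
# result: [73, 91, 68, 11, 38, 80]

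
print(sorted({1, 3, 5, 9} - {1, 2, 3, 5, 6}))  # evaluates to [9]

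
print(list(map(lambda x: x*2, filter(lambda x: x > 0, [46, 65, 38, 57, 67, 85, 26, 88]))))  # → [92, 130, 76, 114, 134, 170, 52, 176]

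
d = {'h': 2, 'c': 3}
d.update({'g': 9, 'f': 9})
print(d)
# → {'h': 2, 'c': 3, 'g': 9, 'f': 9}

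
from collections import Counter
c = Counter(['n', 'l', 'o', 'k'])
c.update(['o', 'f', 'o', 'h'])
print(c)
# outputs Counter({'o': 3, 'n': 1, 'l': 1, 'k': 1, 'f': 1, 'h': 1})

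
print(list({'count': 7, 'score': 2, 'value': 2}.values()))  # [7, 2, 2]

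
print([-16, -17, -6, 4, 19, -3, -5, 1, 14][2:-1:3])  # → [-6, -3]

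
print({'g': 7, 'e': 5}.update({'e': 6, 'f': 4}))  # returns None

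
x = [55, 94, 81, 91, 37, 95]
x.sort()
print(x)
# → [37, 55, 81, 91, 94, 95]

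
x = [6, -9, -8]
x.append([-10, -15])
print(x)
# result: [6, -9, -8, [-10, -15]]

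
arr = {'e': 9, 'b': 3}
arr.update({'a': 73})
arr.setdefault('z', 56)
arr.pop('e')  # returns 9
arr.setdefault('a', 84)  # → 73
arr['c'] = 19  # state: {'b': 3, 'a': 73, 'z': 56, 'c': 19}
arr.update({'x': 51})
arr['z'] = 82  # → {'b': 3, 'a': 73, 'z': 82, 'c': 19, 'x': 51}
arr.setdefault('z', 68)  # 82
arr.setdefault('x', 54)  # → 51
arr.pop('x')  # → 51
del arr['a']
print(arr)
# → {'b': 3, 'z': 82, 'c': 19}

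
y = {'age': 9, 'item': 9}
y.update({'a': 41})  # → {'age': 9, 'item': 9, 'a': 41}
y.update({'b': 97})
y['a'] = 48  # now {'age': 9, 'item': 9, 'a': 48, 'b': 97}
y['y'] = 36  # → {'age': 9, 'item': 9, 'a': 48, 'b': 97, 'y': 36}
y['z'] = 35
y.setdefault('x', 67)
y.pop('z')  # 35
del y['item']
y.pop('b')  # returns 97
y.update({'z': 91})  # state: {'age': 9, 'a': 48, 'y': 36, 'x': 67, 'z': 91}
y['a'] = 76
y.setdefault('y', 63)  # 36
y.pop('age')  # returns 9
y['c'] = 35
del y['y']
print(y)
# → {'a': 76, 'x': 67, 'z': 91, 'c': 35}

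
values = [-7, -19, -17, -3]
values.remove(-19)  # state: [-7, -17, -3]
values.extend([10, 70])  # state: [-7, -17, -3, 10, 70]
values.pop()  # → 70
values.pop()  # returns 10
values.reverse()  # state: [-3, -17, -7]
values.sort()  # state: [-17, -7, -3]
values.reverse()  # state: [-3, -7, -17]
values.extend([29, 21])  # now [-3, -7, -17, 29, 21]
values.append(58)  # [-3, -7, -17, 29, 21, 58]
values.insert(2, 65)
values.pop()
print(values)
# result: [-3, -7, 65, -17, 29, 21]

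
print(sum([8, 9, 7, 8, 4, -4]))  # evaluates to 32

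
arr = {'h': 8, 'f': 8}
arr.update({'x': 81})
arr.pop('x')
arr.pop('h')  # 8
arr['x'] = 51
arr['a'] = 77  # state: {'f': 8, 'x': 51, 'a': 77}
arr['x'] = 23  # {'f': 8, 'x': 23, 'a': 77}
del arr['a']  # {'f': 8, 'x': 23}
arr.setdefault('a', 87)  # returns 87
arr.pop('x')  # 23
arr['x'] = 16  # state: {'f': 8, 'a': 87, 'x': 16}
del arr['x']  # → {'f': 8, 'a': 87}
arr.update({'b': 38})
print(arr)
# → {'f': 8, 'a': 87, 'b': 38}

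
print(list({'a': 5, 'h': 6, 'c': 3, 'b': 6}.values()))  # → [5, 6, 3, 6]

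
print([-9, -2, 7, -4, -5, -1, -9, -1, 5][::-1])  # [5, -1, -9, -1, -5, -4, 7, -2, -9]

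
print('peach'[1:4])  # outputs eac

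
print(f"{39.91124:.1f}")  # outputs 39.9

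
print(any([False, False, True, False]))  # True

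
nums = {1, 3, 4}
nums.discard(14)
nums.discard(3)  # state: {1, 4}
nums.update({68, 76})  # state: {1, 4, 68, 76}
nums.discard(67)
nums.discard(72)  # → {1, 4, 68, 76}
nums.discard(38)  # {1, 4, 68, 76}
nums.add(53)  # {1, 4, 53, 68, 76}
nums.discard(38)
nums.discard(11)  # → {1, 4, 53, 68, 76}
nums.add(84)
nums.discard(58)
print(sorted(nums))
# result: [1, 4, 53, 68, 76, 84]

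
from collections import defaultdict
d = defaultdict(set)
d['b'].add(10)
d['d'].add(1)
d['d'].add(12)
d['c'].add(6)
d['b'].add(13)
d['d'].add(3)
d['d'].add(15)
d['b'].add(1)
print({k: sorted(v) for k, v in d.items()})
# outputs {'b': [1, 10, 13], 'd': [1, 3, 12, 15], 'c': [6]}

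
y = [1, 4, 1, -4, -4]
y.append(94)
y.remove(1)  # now [4, 1, -4, -4, 94]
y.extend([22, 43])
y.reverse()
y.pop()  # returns 4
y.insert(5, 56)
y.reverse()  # [1, 56, -4, -4, 94, 22, 43]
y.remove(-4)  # [1, 56, -4, 94, 22, 43]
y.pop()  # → 43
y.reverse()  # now [22, 94, -4, 56, 1]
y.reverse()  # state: [1, 56, -4, 94, 22]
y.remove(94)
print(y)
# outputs [1, 56, -4, 22]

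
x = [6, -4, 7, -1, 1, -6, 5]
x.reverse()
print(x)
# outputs [5, -6, 1, -1, 7, -4, 6]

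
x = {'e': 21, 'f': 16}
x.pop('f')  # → 16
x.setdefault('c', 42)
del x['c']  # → {'e': 21}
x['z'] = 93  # {'e': 21, 'z': 93}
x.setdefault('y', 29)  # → 29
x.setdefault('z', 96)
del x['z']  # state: {'e': 21, 'y': 29}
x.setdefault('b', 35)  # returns 35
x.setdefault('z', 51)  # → 51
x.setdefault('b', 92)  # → 35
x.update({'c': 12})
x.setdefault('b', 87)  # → 35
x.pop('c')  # 12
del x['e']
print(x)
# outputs {'y': 29, 'b': 35, 'z': 51}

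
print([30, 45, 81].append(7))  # None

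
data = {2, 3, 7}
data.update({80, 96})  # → {2, 3, 7, 80, 96}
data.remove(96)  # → {2, 3, 7, 80}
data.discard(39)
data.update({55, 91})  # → {2, 3, 7, 55, 80, 91}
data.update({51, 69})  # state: {2, 3, 7, 51, 55, 69, 80, 91}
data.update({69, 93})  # {2, 3, 7, 51, 55, 69, 80, 91, 93}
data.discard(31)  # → {2, 3, 7, 51, 55, 69, 80, 91, 93}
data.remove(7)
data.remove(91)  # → {2, 3, 51, 55, 69, 80, 93}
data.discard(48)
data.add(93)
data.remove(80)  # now {2, 3, 51, 55, 69, 93}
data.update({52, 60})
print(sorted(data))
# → [2, 3, 51, 52, 55, 60, 69, 93]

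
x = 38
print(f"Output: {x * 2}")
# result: Output: 76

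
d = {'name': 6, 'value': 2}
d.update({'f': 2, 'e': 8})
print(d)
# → {'name': 6, 'value': 2, 'f': 2, 'e': 8}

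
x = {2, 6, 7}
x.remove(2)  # {6, 7}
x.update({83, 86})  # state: {6, 7, 83, 86}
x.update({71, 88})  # {6, 7, 71, 83, 86, 88}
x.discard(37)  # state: {6, 7, 71, 83, 86, 88}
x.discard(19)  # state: {6, 7, 71, 83, 86, 88}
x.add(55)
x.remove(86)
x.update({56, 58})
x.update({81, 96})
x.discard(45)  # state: {6, 7, 55, 56, 58, 71, 81, 83, 88, 96}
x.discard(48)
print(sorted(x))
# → [6, 7, 55, 56, 58, 71, 81, 83, 88, 96]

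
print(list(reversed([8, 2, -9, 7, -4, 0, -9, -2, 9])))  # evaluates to [9, -2, -9, 0, -4, 7, -9, 2, 8]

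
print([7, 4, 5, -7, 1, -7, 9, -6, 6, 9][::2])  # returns [7, 5, 1, 9, 6]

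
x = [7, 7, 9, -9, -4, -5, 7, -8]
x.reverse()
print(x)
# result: [-8, 7, -5, -4, -9, 9, 7, 7]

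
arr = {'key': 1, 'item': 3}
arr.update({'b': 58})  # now {'key': 1, 'item': 3, 'b': 58}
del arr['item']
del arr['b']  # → {'key': 1}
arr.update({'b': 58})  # {'key': 1, 'b': 58}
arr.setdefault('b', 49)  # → 58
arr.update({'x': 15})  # {'key': 1, 'b': 58, 'x': 15}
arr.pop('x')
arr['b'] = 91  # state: {'key': 1, 'b': 91}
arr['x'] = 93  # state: {'key': 1, 'b': 91, 'x': 93}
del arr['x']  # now {'key': 1, 'b': 91}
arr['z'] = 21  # {'key': 1, 'b': 91, 'z': 21}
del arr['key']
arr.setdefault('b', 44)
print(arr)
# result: {'b': 91, 'z': 21}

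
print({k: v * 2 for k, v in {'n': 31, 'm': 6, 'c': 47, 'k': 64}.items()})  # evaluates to {'n': 62, 'm': 12, 'c': 94, 'k': 128}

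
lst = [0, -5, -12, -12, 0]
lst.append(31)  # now [0, -5, -12, -12, 0, 31]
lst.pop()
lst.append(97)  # [0, -5, -12, -12, 0, 97]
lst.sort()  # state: [-12, -12, -5, 0, 0, 97]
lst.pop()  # 97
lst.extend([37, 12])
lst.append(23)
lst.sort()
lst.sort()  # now [-12, -12, -5, 0, 0, 12, 23, 37]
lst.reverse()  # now [37, 23, 12, 0, 0, -5, -12, -12]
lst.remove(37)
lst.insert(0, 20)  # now [20, 23, 12, 0, 0, -5, -12, -12]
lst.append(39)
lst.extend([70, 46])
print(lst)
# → [20, 23, 12, 0, 0, -5, -12, -12, 39, 70, 46]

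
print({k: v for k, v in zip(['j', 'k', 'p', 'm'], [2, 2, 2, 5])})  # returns {'j': 2, 'k': 2, 'p': 2, 'm': 5}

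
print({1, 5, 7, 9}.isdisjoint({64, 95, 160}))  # True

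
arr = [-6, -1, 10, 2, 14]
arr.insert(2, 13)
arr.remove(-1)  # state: [-6, 13, 10, 2, 14]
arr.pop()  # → 14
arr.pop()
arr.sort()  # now [-6, 10, 13]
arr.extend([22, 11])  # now [-6, 10, 13, 22, 11]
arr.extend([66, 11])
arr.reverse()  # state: [11, 66, 11, 22, 13, 10, -6]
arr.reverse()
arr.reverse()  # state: [11, 66, 11, 22, 13, 10, -6]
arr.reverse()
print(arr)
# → [-6, 10, 13, 22, 11, 66, 11]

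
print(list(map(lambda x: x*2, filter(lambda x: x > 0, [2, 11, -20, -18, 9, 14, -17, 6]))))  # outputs [4, 22, 18, 28, 12]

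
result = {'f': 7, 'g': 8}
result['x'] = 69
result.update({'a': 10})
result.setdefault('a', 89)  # 10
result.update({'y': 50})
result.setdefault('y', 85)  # 50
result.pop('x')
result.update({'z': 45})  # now {'f': 7, 'g': 8, 'a': 10, 'y': 50, 'z': 45}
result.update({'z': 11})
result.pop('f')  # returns 7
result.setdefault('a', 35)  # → 10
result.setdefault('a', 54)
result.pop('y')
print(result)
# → {'g': 8, 'a': 10, 'z': 11}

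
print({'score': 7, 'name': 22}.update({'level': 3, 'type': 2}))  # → None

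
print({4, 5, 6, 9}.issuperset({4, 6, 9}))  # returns True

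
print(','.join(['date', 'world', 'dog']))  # date,world,dog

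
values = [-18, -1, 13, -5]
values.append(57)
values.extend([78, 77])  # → [-18, -1, 13, -5, 57, 78, 77]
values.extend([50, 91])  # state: [-18, -1, 13, -5, 57, 78, 77, 50, 91]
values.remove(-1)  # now [-18, 13, -5, 57, 78, 77, 50, 91]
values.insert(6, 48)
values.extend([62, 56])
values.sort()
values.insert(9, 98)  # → [-18, -5, 13, 48, 50, 56, 57, 62, 77, 98, 78, 91]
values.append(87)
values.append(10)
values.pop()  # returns 10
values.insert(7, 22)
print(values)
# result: [-18, -5, 13, 48, 50, 56, 57, 22, 62, 77, 98, 78, 91, 87]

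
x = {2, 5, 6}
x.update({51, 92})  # {2, 5, 6, 51, 92}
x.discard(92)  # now {2, 5, 6, 51}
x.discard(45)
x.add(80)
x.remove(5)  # {2, 6, 51, 80}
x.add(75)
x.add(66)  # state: {2, 6, 51, 66, 75, 80}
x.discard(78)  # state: {2, 6, 51, 66, 75, 80}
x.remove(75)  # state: {2, 6, 51, 66, 80}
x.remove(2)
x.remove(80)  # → {6, 51, 66}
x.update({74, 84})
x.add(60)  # {6, 51, 60, 66, 74, 84}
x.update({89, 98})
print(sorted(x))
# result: [6, 51, 60, 66, 74, 84, 89, 98]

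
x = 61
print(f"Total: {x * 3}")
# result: Total: 183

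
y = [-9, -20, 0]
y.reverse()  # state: [0, -20, -9]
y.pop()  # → -9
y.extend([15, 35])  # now [0, -20, 15, 35]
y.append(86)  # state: [0, -20, 15, 35, 86]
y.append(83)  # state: [0, -20, 15, 35, 86, 83]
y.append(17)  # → [0, -20, 15, 35, 86, 83, 17]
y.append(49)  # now [0, -20, 15, 35, 86, 83, 17, 49]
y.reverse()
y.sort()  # [-20, 0, 15, 17, 35, 49, 83, 86]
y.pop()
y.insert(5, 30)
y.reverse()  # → [83, 49, 30, 35, 17, 15, 0, -20]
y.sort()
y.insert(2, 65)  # [-20, 0, 65, 15, 17, 30, 35, 49, 83]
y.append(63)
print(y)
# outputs [-20, 0, 65, 15, 17, 30, 35, 49, 83, 63]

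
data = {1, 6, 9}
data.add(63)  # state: {1, 6, 9, 63}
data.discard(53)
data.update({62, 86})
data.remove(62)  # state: {1, 6, 9, 63, 86}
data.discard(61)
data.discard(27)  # {1, 6, 9, 63, 86}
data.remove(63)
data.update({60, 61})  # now {1, 6, 9, 60, 61, 86}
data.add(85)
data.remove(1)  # {6, 9, 60, 61, 85, 86}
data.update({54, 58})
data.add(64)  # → {6, 9, 54, 58, 60, 61, 64, 85, 86}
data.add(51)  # {6, 9, 51, 54, 58, 60, 61, 64, 85, 86}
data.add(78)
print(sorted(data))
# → [6, 9, 51, 54, 58, 60, 61, 64, 78, 85, 86]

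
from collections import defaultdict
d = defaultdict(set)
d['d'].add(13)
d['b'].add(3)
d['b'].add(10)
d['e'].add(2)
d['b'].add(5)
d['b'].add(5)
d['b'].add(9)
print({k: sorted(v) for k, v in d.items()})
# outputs {'d': [13], 'b': [3, 5, 9, 10], 'e': [2]}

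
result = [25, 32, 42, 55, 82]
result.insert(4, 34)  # [25, 32, 42, 55, 34, 82]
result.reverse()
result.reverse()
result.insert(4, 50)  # [25, 32, 42, 55, 50, 34, 82]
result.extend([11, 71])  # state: [25, 32, 42, 55, 50, 34, 82, 11, 71]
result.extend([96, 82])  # [25, 32, 42, 55, 50, 34, 82, 11, 71, 96, 82]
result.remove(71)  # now [25, 32, 42, 55, 50, 34, 82, 11, 96, 82]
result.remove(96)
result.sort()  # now [11, 25, 32, 34, 42, 50, 55, 82, 82]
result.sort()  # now [11, 25, 32, 34, 42, 50, 55, 82, 82]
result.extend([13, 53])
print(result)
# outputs [11, 25, 32, 34, 42, 50, 55, 82, 82, 13, 53]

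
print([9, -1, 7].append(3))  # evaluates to None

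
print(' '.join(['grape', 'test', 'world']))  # grape test world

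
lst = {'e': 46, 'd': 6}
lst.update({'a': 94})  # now {'e': 46, 'd': 6, 'a': 94}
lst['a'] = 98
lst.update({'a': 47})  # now {'e': 46, 'd': 6, 'a': 47}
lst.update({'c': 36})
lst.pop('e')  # 46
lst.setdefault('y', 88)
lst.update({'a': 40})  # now {'d': 6, 'a': 40, 'c': 36, 'y': 88}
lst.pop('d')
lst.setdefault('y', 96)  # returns 88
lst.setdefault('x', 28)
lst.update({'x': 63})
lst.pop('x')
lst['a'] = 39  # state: {'a': 39, 'c': 36, 'y': 88}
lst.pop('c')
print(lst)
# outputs {'a': 39, 'y': 88}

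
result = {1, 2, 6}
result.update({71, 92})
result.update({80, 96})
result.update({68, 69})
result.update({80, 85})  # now {1, 2, 6, 68, 69, 71, 80, 85, 92, 96}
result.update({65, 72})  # {1, 2, 6, 65, 68, 69, 71, 72, 80, 85, 92, 96}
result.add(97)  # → {1, 2, 6, 65, 68, 69, 71, 72, 80, 85, 92, 96, 97}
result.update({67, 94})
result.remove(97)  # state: {1, 2, 6, 65, 67, 68, 69, 71, 72, 80, 85, 92, 94, 96}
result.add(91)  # {1, 2, 6, 65, 67, 68, 69, 71, 72, 80, 85, 91, 92, 94, 96}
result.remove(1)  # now {2, 6, 65, 67, 68, 69, 71, 72, 80, 85, 91, 92, 94, 96}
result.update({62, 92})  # {2, 6, 62, 65, 67, 68, 69, 71, 72, 80, 85, 91, 92, 94, 96}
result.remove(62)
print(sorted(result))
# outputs [2, 6, 65, 67, 68, 69, 71, 72, 80, 85, 91, 92, 94, 96]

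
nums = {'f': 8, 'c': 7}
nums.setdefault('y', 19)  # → 19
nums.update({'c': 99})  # {'f': 8, 'c': 99, 'y': 19}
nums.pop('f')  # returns 8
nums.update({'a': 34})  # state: {'c': 99, 'y': 19, 'a': 34}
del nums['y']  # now {'c': 99, 'a': 34}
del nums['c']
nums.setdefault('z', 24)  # 24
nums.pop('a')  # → 34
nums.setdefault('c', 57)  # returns 57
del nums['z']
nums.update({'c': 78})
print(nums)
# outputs {'c': 78}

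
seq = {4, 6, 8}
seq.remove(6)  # {4, 8}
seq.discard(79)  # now {4, 8}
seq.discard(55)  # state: {4, 8}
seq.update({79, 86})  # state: {4, 8, 79, 86}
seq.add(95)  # {4, 8, 79, 86, 95}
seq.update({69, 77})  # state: {4, 8, 69, 77, 79, 86, 95}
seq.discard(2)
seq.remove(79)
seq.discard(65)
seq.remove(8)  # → {4, 69, 77, 86, 95}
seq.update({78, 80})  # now {4, 69, 77, 78, 80, 86, 95}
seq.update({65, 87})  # {4, 65, 69, 77, 78, 80, 86, 87, 95}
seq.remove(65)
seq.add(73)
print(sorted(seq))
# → [4, 69, 73, 77, 78, 80, 86, 87, 95]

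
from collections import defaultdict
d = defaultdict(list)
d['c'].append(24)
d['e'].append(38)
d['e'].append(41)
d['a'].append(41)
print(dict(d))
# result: {'c': [24], 'e': [38, 41], 'a': [41]}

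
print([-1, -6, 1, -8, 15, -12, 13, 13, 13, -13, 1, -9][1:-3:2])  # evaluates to [-6, -8, -12, 13]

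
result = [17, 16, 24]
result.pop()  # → 24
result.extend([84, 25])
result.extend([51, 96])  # [17, 16, 84, 25, 51, 96]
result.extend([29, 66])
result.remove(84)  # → [17, 16, 25, 51, 96, 29, 66]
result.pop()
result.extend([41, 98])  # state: [17, 16, 25, 51, 96, 29, 41, 98]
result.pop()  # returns 98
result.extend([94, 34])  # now [17, 16, 25, 51, 96, 29, 41, 94, 34]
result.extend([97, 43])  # [17, 16, 25, 51, 96, 29, 41, 94, 34, 97, 43]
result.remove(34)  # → [17, 16, 25, 51, 96, 29, 41, 94, 97, 43]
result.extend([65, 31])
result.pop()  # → 31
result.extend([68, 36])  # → [17, 16, 25, 51, 96, 29, 41, 94, 97, 43, 65, 68, 36]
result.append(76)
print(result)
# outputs [17, 16, 25, 51, 96, 29, 41, 94, 97, 43, 65, 68, 36, 76]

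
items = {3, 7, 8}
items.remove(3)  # {7, 8}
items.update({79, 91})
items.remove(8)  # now {7, 79, 91}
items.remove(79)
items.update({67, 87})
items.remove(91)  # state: {7, 67, 87}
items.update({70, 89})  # {7, 67, 70, 87, 89}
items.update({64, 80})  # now {7, 64, 67, 70, 80, 87, 89}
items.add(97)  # {7, 64, 67, 70, 80, 87, 89, 97}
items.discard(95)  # {7, 64, 67, 70, 80, 87, 89, 97}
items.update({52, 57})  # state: {7, 52, 57, 64, 67, 70, 80, 87, 89, 97}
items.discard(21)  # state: {7, 52, 57, 64, 67, 70, 80, 87, 89, 97}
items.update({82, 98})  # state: {7, 52, 57, 64, 67, 70, 80, 82, 87, 89, 97, 98}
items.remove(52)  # {7, 57, 64, 67, 70, 80, 82, 87, 89, 97, 98}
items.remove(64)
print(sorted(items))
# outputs [7, 57, 67, 70, 80, 82, 87, 89, 97, 98]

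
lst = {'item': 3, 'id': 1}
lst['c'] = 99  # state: {'item': 3, 'id': 1, 'c': 99}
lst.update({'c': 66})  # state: {'item': 3, 'id': 1, 'c': 66}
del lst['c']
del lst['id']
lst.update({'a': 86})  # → {'item': 3, 'a': 86}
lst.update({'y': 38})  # {'item': 3, 'a': 86, 'y': 38}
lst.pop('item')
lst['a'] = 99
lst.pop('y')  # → 38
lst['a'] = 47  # {'a': 47}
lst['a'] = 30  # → {'a': 30}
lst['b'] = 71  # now {'a': 30, 'b': 71}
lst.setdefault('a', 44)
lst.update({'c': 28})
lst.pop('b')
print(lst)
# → {'a': 30, 'c': 28}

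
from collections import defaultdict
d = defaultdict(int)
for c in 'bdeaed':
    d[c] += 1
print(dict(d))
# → {'b': 1, 'd': 2, 'e': 2, 'a': 1}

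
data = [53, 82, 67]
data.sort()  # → [53, 67, 82]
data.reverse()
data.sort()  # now [53, 67, 82]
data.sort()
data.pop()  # 82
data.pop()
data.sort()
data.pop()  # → 53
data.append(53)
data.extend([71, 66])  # [53, 71, 66]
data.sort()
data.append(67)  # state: [53, 66, 71, 67]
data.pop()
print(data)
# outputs [53, 66, 71]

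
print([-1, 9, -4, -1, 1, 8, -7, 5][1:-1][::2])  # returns [9, -1, 8]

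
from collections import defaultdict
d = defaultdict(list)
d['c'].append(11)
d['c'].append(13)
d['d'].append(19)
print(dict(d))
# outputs {'c': [11, 13], 'd': [19]}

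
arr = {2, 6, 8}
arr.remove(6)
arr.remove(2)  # {8}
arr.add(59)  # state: {8, 59}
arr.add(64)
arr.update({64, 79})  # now {8, 59, 64, 79}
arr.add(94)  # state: {8, 59, 64, 79, 94}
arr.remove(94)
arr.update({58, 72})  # {8, 58, 59, 64, 72, 79}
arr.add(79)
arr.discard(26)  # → {8, 58, 59, 64, 72, 79}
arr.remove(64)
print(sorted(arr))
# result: [8, 58, 59, 72, 79]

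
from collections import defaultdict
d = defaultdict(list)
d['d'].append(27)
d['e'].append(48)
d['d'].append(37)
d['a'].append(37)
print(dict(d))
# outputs {'d': [27, 37], 'e': [48], 'a': [37]}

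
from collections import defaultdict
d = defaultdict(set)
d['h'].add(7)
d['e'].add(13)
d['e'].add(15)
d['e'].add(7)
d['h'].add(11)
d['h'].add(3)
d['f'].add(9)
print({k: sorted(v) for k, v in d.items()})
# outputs {'h': [3, 7, 11], 'e': [7, 13, 15], 'f': [9]}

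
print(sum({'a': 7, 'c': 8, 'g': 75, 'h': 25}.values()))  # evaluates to 115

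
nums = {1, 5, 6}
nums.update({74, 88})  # {1, 5, 6, 74, 88}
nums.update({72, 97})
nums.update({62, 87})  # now {1, 5, 6, 62, 72, 74, 87, 88, 97}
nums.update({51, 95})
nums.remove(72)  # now {1, 5, 6, 51, 62, 74, 87, 88, 95, 97}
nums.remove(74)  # {1, 5, 6, 51, 62, 87, 88, 95, 97}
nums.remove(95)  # {1, 5, 6, 51, 62, 87, 88, 97}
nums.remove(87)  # {1, 5, 6, 51, 62, 88, 97}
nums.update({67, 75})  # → {1, 5, 6, 51, 62, 67, 75, 88, 97}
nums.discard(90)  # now {1, 5, 6, 51, 62, 67, 75, 88, 97}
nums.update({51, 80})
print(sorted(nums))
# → [1, 5, 6, 51, 62, 67, 75, 80, 88, 97]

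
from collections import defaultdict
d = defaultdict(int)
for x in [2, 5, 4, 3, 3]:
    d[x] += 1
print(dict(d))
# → {2: 1, 5: 1, 4: 1, 3: 2}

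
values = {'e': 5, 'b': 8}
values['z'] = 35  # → {'e': 5, 'b': 8, 'z': 35}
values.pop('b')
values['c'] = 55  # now {'e': 5, 'z': 35, 'c': 55}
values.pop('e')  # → 5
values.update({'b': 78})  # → {'z': 35, 'c': 55, 'b': 78}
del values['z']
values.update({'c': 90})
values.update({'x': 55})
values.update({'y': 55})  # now {'c': 90, 'b': 78, 'x': 55, 'y': 55}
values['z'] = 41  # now {'c': 90, 'b': 78, 'x': 55, 'y': 55, 'z': 41}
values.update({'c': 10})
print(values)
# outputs {'c': 10, 'b': 78, 'x': 55, 'y': 55, 'z': 41}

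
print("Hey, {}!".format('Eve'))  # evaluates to Hey, Eve!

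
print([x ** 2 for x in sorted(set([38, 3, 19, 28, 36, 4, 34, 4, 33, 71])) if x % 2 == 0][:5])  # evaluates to [16, 784, 1156, 1296, 1444]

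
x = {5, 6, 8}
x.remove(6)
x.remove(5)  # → {8}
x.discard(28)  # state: {8}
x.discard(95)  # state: {8}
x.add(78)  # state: {8, 78}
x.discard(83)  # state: {8, 78}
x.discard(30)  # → {8, 78}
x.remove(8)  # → {78}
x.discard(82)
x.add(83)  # {78, 83}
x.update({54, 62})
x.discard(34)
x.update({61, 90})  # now {54, 61, 62, 78, 83, 90}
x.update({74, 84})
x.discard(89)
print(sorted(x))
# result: [54, 61, 62, 74, 78, 83, 84, 90]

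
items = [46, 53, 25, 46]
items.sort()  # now [25, 46, 46, 53]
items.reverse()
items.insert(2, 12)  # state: [53, 46, 12, 46, 25]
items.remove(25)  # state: [53, 46, 12, 46]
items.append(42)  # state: [53, 46, 12, 46, 42]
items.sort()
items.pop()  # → 53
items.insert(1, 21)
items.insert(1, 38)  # [12, 38, 21, 42, 46, 46]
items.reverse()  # [46, 46, 42, 21, 38, 12]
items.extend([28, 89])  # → [46, 46, 42, 21, 38, 12, 28, 89]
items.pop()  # 89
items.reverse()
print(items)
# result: [28, 12, 38, 21, 42, 46, 46]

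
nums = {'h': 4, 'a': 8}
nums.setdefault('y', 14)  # 14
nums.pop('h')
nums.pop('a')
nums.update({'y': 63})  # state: {'y': 63}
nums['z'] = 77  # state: {'y': 63, 'z': 77}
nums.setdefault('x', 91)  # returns 91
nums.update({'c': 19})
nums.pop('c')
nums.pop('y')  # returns 63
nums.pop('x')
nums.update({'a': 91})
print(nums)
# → {'z': 77, 'a': 91}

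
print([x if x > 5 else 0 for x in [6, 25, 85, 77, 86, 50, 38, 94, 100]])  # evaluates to [6, 25, 85, 77, 86, 50, 38, 94, 100]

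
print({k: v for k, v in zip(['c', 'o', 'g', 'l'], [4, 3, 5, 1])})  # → {'c': 4, 'o': 3, 'g': 5, 'l': 1}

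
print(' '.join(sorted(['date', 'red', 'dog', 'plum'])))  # date dog plum red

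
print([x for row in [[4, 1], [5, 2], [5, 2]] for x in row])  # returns [4, 1, 5, 2, 5, 2]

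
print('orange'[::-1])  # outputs egnaro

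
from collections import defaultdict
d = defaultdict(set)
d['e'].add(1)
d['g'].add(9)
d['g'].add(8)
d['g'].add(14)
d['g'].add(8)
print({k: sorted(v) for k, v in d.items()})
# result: {'e': [1], 'g': [8, 9, 14]}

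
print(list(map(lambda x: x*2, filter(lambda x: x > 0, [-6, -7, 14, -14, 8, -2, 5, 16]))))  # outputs [28, 16, 10, 32]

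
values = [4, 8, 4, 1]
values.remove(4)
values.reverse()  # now [1, 4, 8]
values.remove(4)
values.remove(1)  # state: [8]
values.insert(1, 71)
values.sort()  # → [8, 71]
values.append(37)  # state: [8, 71, 37]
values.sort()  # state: [8, 37, 71]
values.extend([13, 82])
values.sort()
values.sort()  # [8, 13, 37, 71, 82]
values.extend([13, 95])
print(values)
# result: [8, 13, 37, 71, 82, 13, 95]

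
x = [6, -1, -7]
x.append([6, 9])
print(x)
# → [6, -1, -7, [6, 9]]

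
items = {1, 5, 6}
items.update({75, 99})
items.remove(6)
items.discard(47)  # {1, 5, 75, 99}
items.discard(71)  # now {1, 5, 75, 99}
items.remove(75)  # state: {1, 5, 99}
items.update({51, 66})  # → {1, 5, 51, 66, 99}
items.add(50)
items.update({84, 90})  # {1, 5, 50, 51, 66, 84, 90, 99}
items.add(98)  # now {1, 5, 50, 51, 66, 84, 90, 98, 99}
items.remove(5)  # {1, 50, 51, 66, 84, 90, 98, 99}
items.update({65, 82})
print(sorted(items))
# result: [1, 50, 51, 65, 66, 82, 84, 90, 98, 99]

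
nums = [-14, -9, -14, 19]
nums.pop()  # 19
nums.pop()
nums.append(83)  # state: [-14, -9, 83]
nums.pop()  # 83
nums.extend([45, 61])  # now [-14, -9, 45, 61]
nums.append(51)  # [-14, -9, 45, 61, 51]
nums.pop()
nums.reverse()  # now [61, 45, -9, -14]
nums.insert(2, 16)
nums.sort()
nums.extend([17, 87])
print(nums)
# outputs [-14, -9, 16, 45, 61, 17, 87]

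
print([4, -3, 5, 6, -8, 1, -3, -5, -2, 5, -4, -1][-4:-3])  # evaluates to [-2]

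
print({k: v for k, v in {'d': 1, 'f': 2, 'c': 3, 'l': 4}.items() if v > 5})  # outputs {}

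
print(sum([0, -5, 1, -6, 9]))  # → -1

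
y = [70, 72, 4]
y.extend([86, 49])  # [70, 72, 4, 86, 49]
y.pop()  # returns 49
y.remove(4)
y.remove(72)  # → [70, 86]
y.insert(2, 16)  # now [70, 86, 16]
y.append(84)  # [70, 86, 16, 84]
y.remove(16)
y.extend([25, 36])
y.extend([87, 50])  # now [70, 86, 84, 25, 36, 87, 50]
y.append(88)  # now [70, 86, 84, 25, 36, 87, 50, 88]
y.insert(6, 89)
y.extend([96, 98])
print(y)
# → [70, 86, 84, 25, 36, 87, 89, 50, 88, 96, 98]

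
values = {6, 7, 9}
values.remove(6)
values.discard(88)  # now {7, 9}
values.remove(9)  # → {7}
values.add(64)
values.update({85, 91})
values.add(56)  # {7, 56, 64, 85, 91}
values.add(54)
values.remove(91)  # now {7, 54, 56, 64, 85}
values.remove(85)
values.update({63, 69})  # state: {7, 54, 56, 63, 64, 69}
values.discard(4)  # {7, 54, 56, 63, 64, 69}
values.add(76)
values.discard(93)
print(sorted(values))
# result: [7, 54, 56, 63, 64, 69, 76]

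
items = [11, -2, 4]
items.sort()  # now [-2, 4, 11]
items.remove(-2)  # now [4, 11]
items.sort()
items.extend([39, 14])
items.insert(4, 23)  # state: [4, 11, 39, 14, 23]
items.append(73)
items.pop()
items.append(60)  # [4, 11, 39, 14, 23, 60]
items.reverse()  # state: [60, 23, 14, 39, 11, 4]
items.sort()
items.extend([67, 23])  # [4, 11, 14, 23, 39, 60, 67, 23]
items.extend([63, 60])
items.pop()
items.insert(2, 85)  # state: [4, 11, 85, 14, 23, 39, 60, 67, 23, 63]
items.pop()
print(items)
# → [4, 11, 85, 14, 23, 39, 60, 67, 23]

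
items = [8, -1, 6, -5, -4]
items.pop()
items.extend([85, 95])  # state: [8, -1, 6, -5, 85, 95]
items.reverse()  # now [95, 85, -5, 6, -1, 8]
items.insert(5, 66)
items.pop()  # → 8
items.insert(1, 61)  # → [95, 61, 85, -5, 6, -1, 66]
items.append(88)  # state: [95, 61, 85, -5, 6, -1, 66, 88]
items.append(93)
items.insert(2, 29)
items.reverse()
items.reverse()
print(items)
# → [95, 61, 29, 85, -5, 6, -1, 66, 88, 93]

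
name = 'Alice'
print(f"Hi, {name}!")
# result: Hi, Alice!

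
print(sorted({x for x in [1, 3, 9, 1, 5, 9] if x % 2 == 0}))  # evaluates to []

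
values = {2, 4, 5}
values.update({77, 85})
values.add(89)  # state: {2, 4, 5, 77, 85, 89}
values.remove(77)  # {2, 4, 5, 85, 89}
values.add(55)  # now {2, 4, 5, 55, 85, 89}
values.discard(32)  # {2, 4, 5, 55, 85, 89}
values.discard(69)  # {2, 4, 5, 55, 85, 89}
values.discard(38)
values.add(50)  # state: {2, 4, 5, 50, 55, 85, 89}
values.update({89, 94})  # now {2, 4, 5, 50, 55, 85, 89, 94}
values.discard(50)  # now {2, 4, 5, 55, 85, 89, 94}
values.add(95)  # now {2, 4, 5, 55, 85, 89, 94, 95}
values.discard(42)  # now {2, 4, 5, 55, 85, 89, 94, 95}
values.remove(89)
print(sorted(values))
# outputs [2, 4, 5, 55, 85, 94, 95]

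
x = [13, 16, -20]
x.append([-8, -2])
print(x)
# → [13, 16, -20, [-8, -2]]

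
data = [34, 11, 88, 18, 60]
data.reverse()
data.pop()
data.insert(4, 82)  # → [60, 18, 88, 11, 82]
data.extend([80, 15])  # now [60, 18, 88, 11, 82, 80, 15]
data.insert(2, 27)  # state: [60, 18, 27, 88, 11, 82, 80, 15]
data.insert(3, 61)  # [60, 18, 27, 61, 88, 11, 82, 80, 15]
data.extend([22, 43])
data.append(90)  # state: [60, 18, 27, 61, 88, 11, 82, 80, 15, 22, 43, 90]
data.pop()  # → 90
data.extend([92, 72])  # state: [60, 18, 27, 61, 88, 11, 82, 80, 15, 22, 43, 92, 72]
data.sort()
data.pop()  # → 92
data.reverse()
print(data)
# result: [88, 82, 80, 72, 61, 60, 43, 27, 22, 18, 15, 11]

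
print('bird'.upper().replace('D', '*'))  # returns BIR*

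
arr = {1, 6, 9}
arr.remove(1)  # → {6, 9}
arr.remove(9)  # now {6}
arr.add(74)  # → {6, 74}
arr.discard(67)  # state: {6, 74}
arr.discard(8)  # {6, 74}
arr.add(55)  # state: {6, 55, 74}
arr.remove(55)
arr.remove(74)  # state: {6}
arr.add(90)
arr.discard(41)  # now {6, 90}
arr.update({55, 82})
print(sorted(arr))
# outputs [6, 55, 82, 90]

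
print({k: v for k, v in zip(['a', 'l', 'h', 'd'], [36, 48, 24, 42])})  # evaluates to {'a': 36, 'l': 48, 'h': 24, 'd': 42}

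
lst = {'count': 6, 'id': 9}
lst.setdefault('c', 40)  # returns 40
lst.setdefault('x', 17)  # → 17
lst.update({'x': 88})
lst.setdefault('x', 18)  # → 88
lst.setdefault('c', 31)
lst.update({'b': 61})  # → {'count': 6, 'id': 9, 'c': 40, 'x': 88, 'b': 61}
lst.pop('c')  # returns 40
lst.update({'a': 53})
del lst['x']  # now {'count': 6, 'id': 9, 'b': 61, 'a': 53}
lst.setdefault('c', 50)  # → 50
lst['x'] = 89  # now {'count': 6, 'id': 9, 'b': 61, 'a': 53, 'c': 50, 'x': 89}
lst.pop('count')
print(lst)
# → {'id': 9, 'b': 61, 'a': 53, 'c': 50, 'x': 89}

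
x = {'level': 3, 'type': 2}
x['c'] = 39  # {'level': 3, 'type': 2, 'c': 39}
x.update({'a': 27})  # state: {'level': 3, 'type': 2, 'c': 39, 'a': 27}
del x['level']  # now {'type': 2, 'c': 39, 'a': 27}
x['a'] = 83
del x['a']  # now {'type': 2, 'c': 39}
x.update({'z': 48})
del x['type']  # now {'c': 39, 'z': 48}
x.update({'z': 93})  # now {'c': 39, 'z': 93}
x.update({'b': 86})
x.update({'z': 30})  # {'c': 39, 'z': 30, 'b': 86}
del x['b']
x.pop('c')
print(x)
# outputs {'z': 30}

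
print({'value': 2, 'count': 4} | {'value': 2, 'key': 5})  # {'value': 2, 'count': 4, 'key': 5}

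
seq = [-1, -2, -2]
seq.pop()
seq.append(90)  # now [-1, -2, 90]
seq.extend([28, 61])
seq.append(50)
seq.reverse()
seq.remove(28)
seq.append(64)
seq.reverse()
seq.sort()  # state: [-2, -1, 50, 61, 64, 90]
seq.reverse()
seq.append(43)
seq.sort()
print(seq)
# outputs [-2, -1, 43, 50, 61, 64, 90]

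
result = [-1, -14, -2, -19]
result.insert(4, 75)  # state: [-1, -14, -2, -19, 75]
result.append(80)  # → [-1, -14, -2, -19, 75, 80]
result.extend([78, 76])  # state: [-1, -14, -2, -19, 75, 80, 78, 76]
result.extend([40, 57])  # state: [-1, -14, -2, -19, 75, 80, 78, 76, 40, 57]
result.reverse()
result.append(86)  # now [57, 40, 76, 78, 80, 75, -19, -2, -14, -1, 86]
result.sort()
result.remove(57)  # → [-19, -14, -2, -1, 40, 75, 76, 78, 80, 86]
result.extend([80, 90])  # [-19, -14, -2, -1, 40, 75, 76, 78, 80, 86, 80, 90]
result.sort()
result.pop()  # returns 90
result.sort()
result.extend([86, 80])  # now [-19, -14, -2, -1, 40, 75, 76, 78, 80, 80, 86, 86, 80]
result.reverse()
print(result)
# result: [80, 86, 86, 80, 80, 78, 76, 75, 40, -1, -2, -14, -19]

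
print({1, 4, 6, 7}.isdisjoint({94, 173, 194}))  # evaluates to True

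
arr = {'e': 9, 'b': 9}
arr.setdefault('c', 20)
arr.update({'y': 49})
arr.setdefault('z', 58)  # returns 58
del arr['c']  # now {'e': 9, 'b': 9, 'y': 49, 'z': 58}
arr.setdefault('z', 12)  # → 58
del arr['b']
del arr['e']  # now {'y': 49, 'z': 58}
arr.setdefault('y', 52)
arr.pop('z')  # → 58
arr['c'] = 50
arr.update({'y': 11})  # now {'y': 11, 'c': 50}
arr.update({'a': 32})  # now {'y': 11, 'c': 50, 'a': 32}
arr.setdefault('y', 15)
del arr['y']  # {'c': 50, 'a': 32}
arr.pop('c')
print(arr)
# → {'a': 32}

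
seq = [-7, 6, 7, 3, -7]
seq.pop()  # -7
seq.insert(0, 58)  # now [58, -7, 6, 7, 3]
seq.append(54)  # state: [58, -7, 6, 7, 3, 54]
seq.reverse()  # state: [54, 3, 7, 6, -7, 58]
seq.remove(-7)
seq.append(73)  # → [54, 3, 7, 6, 58, 73]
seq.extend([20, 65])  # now [54, 3, 7, 6, 58, 73, 20, 65]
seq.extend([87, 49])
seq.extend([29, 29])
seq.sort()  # [3, 6, 7, 20, 29, 29, 49, 54, 58, 65, 73, 87]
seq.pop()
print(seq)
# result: [3, 6, 7, 20, 29, 29, 49, 54, 58, 65, 73]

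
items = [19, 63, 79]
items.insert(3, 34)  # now [19, 63, 79, 34]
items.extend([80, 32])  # [19, 63, 79, 34, 80, 32]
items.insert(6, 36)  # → [19, 63, 79, 34, 80, 32, 36]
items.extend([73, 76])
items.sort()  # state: [19, 32, 34, 36, 63, 73, 76, 79, 80]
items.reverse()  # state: [80, 79, 76, 73, 63, 36, 34, 32, 19]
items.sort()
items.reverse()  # [80, 79, 76, 73, 63, 36, 34, 32, 19]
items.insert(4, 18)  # [80, 79, 76, 73, 18, 63, 36, 34, 32, 19]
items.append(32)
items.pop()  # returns 32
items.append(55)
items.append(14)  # [80, 79, 76, 73, 18, 63, 36, 34, 32, 19, 55, 14]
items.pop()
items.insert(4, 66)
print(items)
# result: [80, 79, 76, 73, 66, 18, 63, 36, 34, 32, 19, 55]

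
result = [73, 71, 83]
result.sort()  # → [71, 73, 83]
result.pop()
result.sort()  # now [71, 73]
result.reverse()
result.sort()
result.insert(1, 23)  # [71, 23, 73]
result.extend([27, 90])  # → [71, 23, 73, 27, 90]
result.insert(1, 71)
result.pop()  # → 90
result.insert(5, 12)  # [71, 71, 23, 73, 27, 12]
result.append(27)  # [71, 71, 23, 73, 27, 12, 27]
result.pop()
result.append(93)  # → [71, 71, 23, 73, 27, 12, 93]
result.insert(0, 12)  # [12, 71, 71, 23, 73, 27, 12, 93]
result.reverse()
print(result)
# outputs [93, 12, 27, 73, 23, 71, 71, 12]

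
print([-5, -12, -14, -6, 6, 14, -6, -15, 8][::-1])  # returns [8, -15, -6, 14, 6, -6, -14, -12, -5]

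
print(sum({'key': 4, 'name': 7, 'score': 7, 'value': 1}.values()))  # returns 19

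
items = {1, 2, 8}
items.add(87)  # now {1, 2, 8, 87}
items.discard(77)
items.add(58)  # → {1, 2, 8, 58, 87}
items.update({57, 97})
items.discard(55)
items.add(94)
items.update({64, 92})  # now {1, 2, 8, 57, 58, 64, 87, 92, 94, 97}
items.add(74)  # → {1, 2, 8, 57, 58, 64, 74, 87, 92, 94, 97}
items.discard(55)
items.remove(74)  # {1, 2, 8, 57, 58, 64, 87, 92, 94, 97}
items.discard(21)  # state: {1, 2, 8, 57, 58, 64, 87, 92, 94, 97}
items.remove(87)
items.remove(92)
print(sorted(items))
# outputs [1, 2, 8, 57, 58, 64, 94, 97]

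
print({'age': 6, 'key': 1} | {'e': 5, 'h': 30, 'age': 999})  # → {'age': 999, 'key': 1, 'e': 5, 'h': 30}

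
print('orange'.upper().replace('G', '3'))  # ORAN3E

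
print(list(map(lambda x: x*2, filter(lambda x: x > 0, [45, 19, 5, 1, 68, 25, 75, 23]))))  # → [90, 38, 10, 2, 136, 50, 150, 46]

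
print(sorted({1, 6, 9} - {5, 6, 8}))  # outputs [1, 9]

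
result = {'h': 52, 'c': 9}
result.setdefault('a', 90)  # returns 90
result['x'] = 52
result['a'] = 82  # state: {'h': 52, 'c': 9, 'a': 82, 'x': 52}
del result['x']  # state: {'h': 52, 'c': 9, 'a': 82}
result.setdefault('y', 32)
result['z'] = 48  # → {'h': 52, 'c': 9, 'a': 82, 'y': 32, 'z': 48}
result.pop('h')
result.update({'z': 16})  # {'c': 9, 'a': 82, 'y': 32, 'z': 16}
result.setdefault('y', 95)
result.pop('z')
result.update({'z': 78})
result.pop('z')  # 78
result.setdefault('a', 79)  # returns 82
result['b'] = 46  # {'c': 9, 'a': 82, 'y': 32, 'b': 46}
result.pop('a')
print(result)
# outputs {'c': 9, 'y': 32, 'b': 46}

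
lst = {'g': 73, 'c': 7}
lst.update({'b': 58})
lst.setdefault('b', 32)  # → 58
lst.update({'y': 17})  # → {'g': 73, 'c': 7, 'b': 58, 'y': 17}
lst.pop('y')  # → 17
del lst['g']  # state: {'c': 7, 'b': 58}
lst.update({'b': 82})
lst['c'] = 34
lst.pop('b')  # 82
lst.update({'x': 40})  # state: {'c': 34, 'x': 40}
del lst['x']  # {'c': 34}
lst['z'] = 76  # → {'c': 34, 'z': 76}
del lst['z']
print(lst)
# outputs {'c': 34}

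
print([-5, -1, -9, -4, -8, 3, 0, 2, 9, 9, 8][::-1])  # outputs [8, 9, 9, 2, 0, 3, -8, -4, -9, -1, -5]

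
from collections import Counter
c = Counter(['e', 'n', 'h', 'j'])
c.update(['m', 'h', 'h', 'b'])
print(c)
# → Counter({'h': 3, 'e': 1, 'n': 1, 'j': 1, 'm': 1, 'b': 1})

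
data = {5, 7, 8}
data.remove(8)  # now {5, 7}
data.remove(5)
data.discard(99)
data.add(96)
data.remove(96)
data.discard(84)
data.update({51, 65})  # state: {7, 51, 65}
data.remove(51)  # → {7, 65}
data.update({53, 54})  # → {7, 53, 54, 65}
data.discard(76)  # {7, 53, 54, 65}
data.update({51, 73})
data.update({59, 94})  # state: {7, 51, 53, 54, 59, 65, 73, 94}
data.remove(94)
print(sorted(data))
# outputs [7, 51, 53, 54, 59, 65, 73]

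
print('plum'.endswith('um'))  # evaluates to True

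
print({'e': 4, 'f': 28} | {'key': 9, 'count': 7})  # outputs {'e': 4, 'f': 28, 'key': 9, 'count': 7}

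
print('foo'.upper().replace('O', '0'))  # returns F00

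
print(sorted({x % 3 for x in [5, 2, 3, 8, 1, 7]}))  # [0, 1, 2]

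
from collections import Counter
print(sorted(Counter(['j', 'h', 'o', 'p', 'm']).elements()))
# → ['h', 'j', 'm', 'o', 'p']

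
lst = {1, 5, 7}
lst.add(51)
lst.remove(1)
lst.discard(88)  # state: {5, 7, 51}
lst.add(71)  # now {5, 7, 51, 71}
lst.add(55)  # {5, 7, 51, 55, 71}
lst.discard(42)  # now {5, 7, 51, 55, 71}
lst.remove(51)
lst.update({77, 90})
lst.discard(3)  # {5, 7, 55, 71, 77, 90}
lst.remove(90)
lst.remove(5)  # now {7, 55, 71, 77}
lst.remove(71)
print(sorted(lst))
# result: [7, 55, 77]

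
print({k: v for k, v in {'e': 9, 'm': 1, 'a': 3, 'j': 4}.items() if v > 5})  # {'e': 9}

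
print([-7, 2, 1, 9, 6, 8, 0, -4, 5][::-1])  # [5, -4, 0, 8, 6, 9, 1, 2, -7]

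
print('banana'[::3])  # ba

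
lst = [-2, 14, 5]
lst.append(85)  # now [-2, 14, 5, 85]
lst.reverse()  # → [85, 5, 14, -2]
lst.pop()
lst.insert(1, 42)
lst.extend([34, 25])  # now [85, 42, 5, 14, 34, 25]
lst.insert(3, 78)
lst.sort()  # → [5, 14, 25, 34, 42, 78, 85]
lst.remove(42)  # [5, 14, 25, 34, 78, 85]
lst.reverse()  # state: [85, 78, 34, 25, 14, 5]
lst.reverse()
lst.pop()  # 85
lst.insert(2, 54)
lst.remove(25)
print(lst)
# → [5, 14, 54, 34, 78]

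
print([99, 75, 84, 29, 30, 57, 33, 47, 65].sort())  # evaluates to None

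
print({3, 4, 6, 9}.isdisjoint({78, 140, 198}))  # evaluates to True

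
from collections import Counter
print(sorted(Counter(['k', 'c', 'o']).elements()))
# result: ['c', 'k', 'o']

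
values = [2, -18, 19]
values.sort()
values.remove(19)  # [-18, 2]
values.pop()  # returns 2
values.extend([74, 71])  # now [-18, 74, 71]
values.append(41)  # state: [-18, 74, 71, 41]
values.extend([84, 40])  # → [-18, 74, 71, 41, 84, 40]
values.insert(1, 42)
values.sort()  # [-18, 40, 41, 42, 71, 74, 84]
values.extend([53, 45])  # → [-18, 40, 41, 42, 71, 74, 84, 53, 45]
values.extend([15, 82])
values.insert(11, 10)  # [-18, 40, 41, 42, 71, 74, 84, 53, 45, 15, 82, 10]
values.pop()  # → 10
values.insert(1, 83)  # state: [-18, 83, 40, 41, 42, 71, 74, 84, 53, 45, 15, 82]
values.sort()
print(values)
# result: [-18, 15, 40, 41, 42, 45, 53, 71, 74, 82, 83, 84]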